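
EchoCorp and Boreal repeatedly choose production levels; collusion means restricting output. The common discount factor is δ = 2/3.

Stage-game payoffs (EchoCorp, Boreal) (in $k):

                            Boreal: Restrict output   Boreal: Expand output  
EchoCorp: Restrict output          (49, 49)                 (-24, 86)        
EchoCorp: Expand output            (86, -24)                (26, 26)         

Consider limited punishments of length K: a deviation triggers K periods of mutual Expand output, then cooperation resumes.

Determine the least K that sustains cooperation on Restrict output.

5

Need Σ_{k=1}^{K} δ^k ≥ (86−49)/(49−26) = 1.6087 at δ = 2/3.
At K = 4 the sum is 1.6049 < 1.6087; at K = 5 it is 1.7366 ≥ 1.6087.
So the minimum punishment length is K = 5.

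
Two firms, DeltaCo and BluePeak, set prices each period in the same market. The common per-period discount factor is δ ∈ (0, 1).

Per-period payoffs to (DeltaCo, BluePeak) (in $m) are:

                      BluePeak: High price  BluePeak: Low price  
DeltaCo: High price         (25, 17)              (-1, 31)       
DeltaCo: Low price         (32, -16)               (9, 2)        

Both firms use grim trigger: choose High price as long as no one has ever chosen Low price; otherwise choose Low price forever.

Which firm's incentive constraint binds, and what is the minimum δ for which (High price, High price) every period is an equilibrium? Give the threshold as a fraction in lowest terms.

DeltaCo's threshold: (32−25)/(32−9) = 7/23.
BluePeak's threshold: (31−17)/(31−2) = 14/29.
7/23 < 14/29, so BluePeak binds and δ* = 14/29.

BluePeak; δ ≥ 14/29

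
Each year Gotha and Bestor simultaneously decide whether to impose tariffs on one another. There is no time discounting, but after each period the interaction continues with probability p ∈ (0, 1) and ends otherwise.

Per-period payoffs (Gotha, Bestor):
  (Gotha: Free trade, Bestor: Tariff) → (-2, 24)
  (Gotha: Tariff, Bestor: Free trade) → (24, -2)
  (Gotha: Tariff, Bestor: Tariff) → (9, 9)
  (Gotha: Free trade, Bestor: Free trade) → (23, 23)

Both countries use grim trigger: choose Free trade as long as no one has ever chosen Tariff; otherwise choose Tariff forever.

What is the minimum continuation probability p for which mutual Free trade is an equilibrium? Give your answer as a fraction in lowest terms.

With no time discounting, the continuation probability p plays the role of the discount factor.
Grim-trigger IC: 23/(1−p) ≥ 24 + 9p/(1−p) ⇒ p ≥ (24−23)/(24−9) = 1/15.

1/15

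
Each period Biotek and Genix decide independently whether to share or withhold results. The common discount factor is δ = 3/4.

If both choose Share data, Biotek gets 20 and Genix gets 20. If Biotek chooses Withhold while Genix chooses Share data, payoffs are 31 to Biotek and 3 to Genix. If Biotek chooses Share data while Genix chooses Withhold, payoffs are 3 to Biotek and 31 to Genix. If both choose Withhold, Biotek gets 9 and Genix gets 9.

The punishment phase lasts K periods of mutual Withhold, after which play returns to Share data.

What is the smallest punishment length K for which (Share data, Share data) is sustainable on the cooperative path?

Need Σ_{k=1}^{K} δ^k ≥ (31−20)/(20−9) = 1.0000 at δ = 3/4.
At K = 1 the sum is 0.7500 < 1.0000; at K = 2 it is 1.3125 ≥ 1.0000.
So the minimum punishment length is K = 2.

2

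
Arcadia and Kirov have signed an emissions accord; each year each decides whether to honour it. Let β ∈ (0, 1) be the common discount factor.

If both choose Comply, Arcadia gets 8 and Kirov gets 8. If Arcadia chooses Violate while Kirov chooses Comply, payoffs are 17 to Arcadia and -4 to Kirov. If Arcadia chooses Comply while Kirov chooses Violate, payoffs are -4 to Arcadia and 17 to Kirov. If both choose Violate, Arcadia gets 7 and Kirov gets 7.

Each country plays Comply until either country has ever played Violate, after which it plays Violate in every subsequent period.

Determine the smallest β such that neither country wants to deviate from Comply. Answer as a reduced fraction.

9/10

Under grim trigger the critical discount factor is (T−C)/(T−P) with T = 17, C = 8, P = 7.
β* = (17−8)/(17−7) = 9/10.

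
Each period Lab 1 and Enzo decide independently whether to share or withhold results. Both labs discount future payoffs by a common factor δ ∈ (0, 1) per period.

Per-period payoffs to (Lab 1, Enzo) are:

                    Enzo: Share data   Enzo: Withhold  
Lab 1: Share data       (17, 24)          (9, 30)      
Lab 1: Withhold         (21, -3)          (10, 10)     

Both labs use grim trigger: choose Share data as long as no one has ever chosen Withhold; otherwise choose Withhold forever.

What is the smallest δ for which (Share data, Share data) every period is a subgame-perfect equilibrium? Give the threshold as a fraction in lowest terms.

4/11

Lab 1's threshold: (21−17)/(21−10) = 4/11.
Enzo's threshold: (30−24)/(30−10) = 3/10.
4/11 > 3/10, so Lab 1 binds and δ* = 4/11.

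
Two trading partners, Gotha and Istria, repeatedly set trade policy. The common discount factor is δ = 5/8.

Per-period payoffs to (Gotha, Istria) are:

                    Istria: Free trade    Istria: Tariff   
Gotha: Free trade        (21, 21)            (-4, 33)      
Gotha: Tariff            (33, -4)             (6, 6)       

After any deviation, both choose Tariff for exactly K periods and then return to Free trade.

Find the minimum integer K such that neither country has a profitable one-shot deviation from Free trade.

IC: δ(1−δ^K)/(1−δ) ≥ (33−21)/(21−6) = 4/5.
With δ = 5/8: need 1 − δ^K ≥ 4/5·(1−5/8)/(5/8), i.e. δ^K ≤ 0.5200.
Since (5/8)^1 = 0.6250 and (5/8)^2 = 0.3906, the smallest such K is 2.

2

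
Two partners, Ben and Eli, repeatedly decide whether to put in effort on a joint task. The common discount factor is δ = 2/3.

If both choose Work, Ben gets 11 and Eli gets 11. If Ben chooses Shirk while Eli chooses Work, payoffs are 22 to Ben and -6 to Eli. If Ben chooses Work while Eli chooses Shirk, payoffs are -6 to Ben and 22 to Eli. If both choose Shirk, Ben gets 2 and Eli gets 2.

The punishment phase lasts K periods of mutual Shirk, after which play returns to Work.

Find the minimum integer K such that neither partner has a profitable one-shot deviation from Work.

3

IC: δ(1−δ^K)/(1−δ) ≥ (22−11)/(11−2) = 11/9.
With δ = 2/3: need 1 − δ^K ≥ 11/9·(1−2/3)/(2/3), i.e. δ^K ≤ 0.3889.
Since (2/3)^2 = 0.4444 and (2/3)^3 = 0.2963, the smallest such K is 3.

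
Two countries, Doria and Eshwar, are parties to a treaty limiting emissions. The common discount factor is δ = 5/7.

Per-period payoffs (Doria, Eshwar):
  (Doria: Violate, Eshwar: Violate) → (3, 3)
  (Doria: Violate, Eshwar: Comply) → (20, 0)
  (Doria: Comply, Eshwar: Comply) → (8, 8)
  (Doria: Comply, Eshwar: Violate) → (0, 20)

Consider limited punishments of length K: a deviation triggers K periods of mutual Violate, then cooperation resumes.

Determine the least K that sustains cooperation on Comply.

IC: δ(1−δ^K)/(1−δ) ≥ (20−8)/(8−3) = 12/5.
With δ = 5/7: need 1 − δ^K ≥ 12/5·(1−5/7)/(5/7), i.e. δ^K ≤ 0.0400.
Since (5/7)^9 = 0.0484 and (5/7)^10 = 0.0346, the smallest such K is 10.

10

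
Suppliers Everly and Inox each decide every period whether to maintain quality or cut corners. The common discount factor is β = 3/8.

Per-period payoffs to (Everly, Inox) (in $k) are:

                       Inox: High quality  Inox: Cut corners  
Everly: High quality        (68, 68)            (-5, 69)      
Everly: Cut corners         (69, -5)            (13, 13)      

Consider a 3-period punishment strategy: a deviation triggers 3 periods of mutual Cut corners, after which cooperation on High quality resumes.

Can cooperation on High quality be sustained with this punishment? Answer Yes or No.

A one-shot deviation gives 69 now, then 13 for 3 periods, then back to 68.
Gain from deviating: (69−68) today; loss: (68−13) in each of the next 3 periods.
No-deviation condition: (68−13)(β+…+β^3) ≥ 69−68, i.e. β+…+β^3 ≥ 1/55.
At β = 3/8: β+…+β^3 = 0.5684 ≥ 0.0182.
So cooperation is sustainable.

Yes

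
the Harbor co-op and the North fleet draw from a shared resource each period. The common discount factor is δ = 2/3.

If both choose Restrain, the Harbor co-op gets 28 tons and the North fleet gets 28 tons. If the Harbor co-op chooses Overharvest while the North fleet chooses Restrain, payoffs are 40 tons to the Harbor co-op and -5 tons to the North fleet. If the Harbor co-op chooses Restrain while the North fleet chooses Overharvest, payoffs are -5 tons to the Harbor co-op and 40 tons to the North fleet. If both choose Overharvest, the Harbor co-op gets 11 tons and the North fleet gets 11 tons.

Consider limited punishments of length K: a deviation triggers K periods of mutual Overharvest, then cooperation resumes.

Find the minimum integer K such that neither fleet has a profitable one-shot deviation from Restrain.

2

IC: δ(1−δ^K)/(1−δ) ≥ (40−28)/(28−11) = 12/17.
With δ = 2/3: need 1 − δ^K ≥ 12/17·(1−2/3)/(2/3), i.e. δ^K ≤ 0.6471.
Since (2/3)^1 = 0.6667 and (2/3)^2 = 0.4444, the smallest such K is 2.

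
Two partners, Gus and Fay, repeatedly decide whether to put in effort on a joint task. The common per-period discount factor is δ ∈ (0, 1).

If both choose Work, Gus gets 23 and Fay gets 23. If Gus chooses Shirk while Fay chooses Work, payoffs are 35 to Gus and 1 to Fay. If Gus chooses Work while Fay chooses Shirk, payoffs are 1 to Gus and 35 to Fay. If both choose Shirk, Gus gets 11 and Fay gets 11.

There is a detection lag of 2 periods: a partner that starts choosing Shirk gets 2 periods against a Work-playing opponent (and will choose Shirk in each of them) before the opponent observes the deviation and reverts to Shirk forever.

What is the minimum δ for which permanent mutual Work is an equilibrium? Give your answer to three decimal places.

0.707

A deviator earns 35 for 2 periods, then 11 forever; cooperating earns 23 forever. Multiplying the IC by (1−δ):
23 ≥ 35(1−δ^2) + 11δ^2, so 24·δ^2 ≥ 12 and δ^2 ≥ 1/2.
δ ≥ (1/2)^(1/2) ≈ 0.707.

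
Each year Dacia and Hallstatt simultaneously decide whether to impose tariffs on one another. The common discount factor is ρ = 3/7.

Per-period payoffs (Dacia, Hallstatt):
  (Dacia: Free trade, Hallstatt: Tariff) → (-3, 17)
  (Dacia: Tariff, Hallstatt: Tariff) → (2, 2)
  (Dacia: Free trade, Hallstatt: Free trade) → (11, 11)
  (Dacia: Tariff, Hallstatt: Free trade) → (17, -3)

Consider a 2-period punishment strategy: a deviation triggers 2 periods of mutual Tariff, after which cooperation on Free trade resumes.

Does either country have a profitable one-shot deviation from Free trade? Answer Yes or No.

IC: ρ+…+ρ^2 ≥ (17−11)/(11−2) = 2/3.
At ρ = 3/7: partial sum = 0.6122 < 0.6667. Cooperation not sustainable.

Yes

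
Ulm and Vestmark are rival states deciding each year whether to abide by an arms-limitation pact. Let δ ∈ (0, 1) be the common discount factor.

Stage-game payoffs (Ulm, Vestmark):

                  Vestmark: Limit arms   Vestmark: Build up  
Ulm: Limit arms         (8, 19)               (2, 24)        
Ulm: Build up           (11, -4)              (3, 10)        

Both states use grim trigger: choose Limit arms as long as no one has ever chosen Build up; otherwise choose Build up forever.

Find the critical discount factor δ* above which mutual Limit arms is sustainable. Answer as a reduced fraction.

Ulm's threshold: (11−8)/(11−3) = 3/8.
Vestmark's threshold: (24−19)/(24−10) = 5/14.
3/8 > 5/14, so Ulm binds and δ* = 3/8.

3/8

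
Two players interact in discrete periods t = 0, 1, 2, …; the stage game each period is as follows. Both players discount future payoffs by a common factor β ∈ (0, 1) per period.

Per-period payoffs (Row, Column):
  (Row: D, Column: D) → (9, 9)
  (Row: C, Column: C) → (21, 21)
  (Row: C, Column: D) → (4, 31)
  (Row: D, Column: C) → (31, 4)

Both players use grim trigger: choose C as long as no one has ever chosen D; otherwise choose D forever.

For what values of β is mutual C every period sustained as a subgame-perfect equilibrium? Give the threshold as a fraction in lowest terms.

5/11

Cooperation forever yields 21 each period: 21/(1−β).
Deviating yields 31 once, then 9 forever: 31 + 9β/(1−β).
No profitable deviation requires 21/(1−β) ≥ 31 + 9β/(1−β).
Multiplying by (1−β): 21 ≥ 31(1−β) + 9β = 31 − 22β.
So 22β ≥ 10, i.e. β ≥ 10/22 = 5/11.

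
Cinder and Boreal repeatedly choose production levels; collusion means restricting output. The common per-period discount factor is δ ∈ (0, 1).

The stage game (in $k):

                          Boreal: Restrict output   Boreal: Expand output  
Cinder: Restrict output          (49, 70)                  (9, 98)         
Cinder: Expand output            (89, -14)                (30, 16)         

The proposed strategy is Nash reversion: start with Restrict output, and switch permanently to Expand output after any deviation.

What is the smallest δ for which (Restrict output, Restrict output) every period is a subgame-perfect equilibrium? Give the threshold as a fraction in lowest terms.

40/59

Cinder's threshold: (89−49)/(89−30) = 40/59.
Boreal's threshold: (98−70)/(98−16) = 14/41.
40/59 > 14/41, so Cinder binds and δ* = 40/59.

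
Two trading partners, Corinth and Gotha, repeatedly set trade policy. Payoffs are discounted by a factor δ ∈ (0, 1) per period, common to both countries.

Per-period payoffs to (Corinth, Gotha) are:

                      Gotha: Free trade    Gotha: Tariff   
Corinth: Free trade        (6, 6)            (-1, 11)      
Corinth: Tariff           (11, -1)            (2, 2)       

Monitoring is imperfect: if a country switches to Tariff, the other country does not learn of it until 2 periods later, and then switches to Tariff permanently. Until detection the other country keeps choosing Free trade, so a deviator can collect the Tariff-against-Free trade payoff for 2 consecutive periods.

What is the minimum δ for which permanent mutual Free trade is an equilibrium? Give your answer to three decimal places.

The best deviation is to choose Tariff for all 2 undetected periods, earning 11 each, then 2 forever once detected.
Deviation value: 11(1−δ^2)/(1−δ) + 2δ^2/(1−δ); cooperation value: 6/(1−δ).
IC: 6 ≥ 11(1−δ^2) + 2δ^2 = 11 − 9δ^2.
So δ^2 ≥ 5/9, giving δ ≥ (5/9)^(1/2) ≈ 0.745.

0.745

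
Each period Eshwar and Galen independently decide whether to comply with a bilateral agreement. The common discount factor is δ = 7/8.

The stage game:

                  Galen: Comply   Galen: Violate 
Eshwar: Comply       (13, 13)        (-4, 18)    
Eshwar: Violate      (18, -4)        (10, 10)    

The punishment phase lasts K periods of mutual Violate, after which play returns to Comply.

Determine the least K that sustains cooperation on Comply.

3

No profitable deviation requires (13−10)(δ+…+δ^K) ≥ 18−13, i.e. δ+…+δ^K ≥ 5/3 ≈ 1.6667.
With δ = 7/8, the partial sums are K=1: 0.8750, K=2: 1.6406, K=3: 2.3105.
K = 3 is the first length at which the sum reaches 1.6667.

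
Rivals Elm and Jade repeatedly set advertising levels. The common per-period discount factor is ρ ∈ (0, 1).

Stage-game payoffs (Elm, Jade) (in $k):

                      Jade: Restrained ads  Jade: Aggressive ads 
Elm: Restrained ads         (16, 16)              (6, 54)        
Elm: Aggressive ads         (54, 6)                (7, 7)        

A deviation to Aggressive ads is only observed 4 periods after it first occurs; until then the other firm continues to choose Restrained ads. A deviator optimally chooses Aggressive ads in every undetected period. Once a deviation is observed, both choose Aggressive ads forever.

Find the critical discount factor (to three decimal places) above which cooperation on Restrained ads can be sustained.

0.948

The best deviation is to choose Aggressive ads for all 4 undetected periods, earning 54 each, then 7 forever once detected.
Deviation value: 54(1−ρ^4)/(1−ρ) + 7ρ^4/(1−ρ); cooperation value: 16/(1−ρ).
IC: 16 ≥ 54(1−ρ^4) + 7ρ^4 = 54 − 47ρ^4.
So ρ^4 ≥ 38/47, giving ρ ≥ (38/47)^(1/4) ≈ 0.948.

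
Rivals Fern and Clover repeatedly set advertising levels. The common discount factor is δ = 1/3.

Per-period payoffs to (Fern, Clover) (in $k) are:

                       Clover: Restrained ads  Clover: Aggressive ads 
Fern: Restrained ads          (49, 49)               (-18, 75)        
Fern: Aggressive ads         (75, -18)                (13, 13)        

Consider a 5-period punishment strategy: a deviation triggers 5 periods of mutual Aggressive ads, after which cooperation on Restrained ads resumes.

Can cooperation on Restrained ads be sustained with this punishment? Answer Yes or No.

No

A one-shot deviation gives 75 now, then 13 for 5 periods, then back to 49.
Gain from deviating: (75−49) today; loss: (49−13) in each of the next 5 periods.
No-deviation condition: (49−13)(δ+…+δ^5) ≥ 75−49, i.e. δ+…+δ^5 ≥ 13/18.
At δ = 1/3: δ+…+δ^5 = 0.4979 < 0.7222.
So cooperation is not sustainable.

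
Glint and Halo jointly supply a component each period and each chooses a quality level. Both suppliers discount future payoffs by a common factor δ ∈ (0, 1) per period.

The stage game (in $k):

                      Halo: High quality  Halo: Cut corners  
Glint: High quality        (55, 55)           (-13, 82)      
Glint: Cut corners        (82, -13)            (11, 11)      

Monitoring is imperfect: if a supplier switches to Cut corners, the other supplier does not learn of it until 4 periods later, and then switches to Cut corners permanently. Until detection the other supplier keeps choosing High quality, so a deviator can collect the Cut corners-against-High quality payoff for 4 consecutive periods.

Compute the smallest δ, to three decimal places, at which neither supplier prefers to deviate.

0.785

Deviating for the 4 undetected periods gains 82−55 = 27 per period over cooperation, then loses 55−11 = 44 per period forever once punishment starts.
Gain: 27(1 + δ + … + δ^3); loss: 44·δ^4/(1−δ).
No profitable deviation ⇔ 27(1−δ^4) ≤ 44·δ^4, i.e. δ^4 ≥ 27/(27+44) = 27/71.
Hence δ ≥ (27/71)^(1/4) ≈ 0.785.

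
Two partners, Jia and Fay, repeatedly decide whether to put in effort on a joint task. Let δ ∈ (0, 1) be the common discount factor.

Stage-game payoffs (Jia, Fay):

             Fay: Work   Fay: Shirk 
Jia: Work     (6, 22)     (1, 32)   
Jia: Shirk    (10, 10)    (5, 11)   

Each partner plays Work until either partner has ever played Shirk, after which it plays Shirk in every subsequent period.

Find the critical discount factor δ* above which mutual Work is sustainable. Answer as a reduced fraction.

Jia's threshold: (10−6)/(10−5) = 4/5.
Fay's threshold: (32−22)/(32−11) = 10/21.
4/5 > 10/21, so Jia binds and δ* = 4/5.

4/5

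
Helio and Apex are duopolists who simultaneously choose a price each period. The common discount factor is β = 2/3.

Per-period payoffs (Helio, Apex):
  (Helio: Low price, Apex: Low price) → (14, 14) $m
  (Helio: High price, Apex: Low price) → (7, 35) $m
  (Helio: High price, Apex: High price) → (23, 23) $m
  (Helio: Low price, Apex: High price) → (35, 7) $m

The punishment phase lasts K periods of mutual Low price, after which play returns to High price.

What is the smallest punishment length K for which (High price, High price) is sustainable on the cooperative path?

3

IC: β(1−β^K)/(1−β) ≥ (35−23)/(23−14) = 4/3.
With β = 2/3: need 1 − β^K ≥ 4/3·(1−2/3)/(2/3), i.e. β^K ≤ 0.3333.
Since (2/3)^2 = 0.4444 and (2/3)^3 = 0.2963, the smallest such K is 3.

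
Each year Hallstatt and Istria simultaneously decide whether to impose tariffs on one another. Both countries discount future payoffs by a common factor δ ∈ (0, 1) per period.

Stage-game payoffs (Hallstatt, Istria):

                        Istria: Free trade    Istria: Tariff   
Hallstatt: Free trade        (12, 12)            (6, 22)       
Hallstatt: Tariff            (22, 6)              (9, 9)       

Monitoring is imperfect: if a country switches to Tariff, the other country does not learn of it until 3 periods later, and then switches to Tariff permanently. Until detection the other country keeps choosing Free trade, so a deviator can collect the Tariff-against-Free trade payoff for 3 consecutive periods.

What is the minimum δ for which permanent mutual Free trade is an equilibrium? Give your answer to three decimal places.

The best deviation is to choose Tariff for all 3 undetected periods, earning 22 each, then 9 forever once detected.
Deviation value: 22(1−δ^3)/(1−δ) + 9δ^3/(1−δ); cooperation value: 12/(1−δ).
IC: 12 ≥ 22(1−δ^3) + 9δ^3 = 22 − 13δ^3.
So δ^3 ≥ 10/13, giving δ ≥ (10/13)^(1/3) ≈ 0.916.

0.916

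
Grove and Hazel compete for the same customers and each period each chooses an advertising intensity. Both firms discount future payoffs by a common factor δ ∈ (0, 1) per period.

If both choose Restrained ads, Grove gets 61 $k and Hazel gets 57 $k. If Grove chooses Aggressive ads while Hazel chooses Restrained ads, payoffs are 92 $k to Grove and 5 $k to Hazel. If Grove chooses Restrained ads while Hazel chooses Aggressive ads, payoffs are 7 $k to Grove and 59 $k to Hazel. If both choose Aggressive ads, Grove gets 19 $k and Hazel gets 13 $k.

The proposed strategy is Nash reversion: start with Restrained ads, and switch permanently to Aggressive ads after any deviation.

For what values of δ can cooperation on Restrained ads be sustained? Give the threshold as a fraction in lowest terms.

31/73

Grove's threshold: (92−61)/(92−19) = 31/73.
Hazel's threshold: (59−57)/(59−13) = 1/23.
31/73 > 1/23, so Grove binds and δ* = 31/73.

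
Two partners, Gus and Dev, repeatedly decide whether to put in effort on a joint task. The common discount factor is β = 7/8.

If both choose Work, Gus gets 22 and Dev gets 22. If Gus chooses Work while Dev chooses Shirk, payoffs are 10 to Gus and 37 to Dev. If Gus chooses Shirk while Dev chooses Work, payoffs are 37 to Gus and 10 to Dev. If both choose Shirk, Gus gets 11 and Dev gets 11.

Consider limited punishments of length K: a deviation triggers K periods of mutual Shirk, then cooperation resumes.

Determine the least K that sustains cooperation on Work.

2

No profitable deviation requires (22−11)(β+…+β^K) ≥ 37−22, i.e. β+…+β^K ≥ 15/11 ≈ 1.3636.
With β = 7/8, the partial sums are K=1: 0.8750, K=2: 1.6406.
K = 2 is the first length at which the sum reaches 1.3636.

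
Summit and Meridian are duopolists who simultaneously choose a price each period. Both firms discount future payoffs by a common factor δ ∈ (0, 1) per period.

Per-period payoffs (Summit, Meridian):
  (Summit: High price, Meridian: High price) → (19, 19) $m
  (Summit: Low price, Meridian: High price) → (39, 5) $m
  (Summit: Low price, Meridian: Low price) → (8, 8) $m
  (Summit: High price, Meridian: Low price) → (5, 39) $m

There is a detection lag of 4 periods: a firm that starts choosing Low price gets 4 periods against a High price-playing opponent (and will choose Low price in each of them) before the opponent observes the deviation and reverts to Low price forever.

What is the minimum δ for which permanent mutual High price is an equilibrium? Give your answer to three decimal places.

0.896

A deviator earns 39 for 4 periods, then 8 forever; cooperating earns 19 forever. Multiplying the IC by (1−δ):
19 ≥ 39(1−δ^4) + 8δ^4, so 31·δ^4 ≥ 20 and δ^4 ≥ 20/31.
δ ≥ (20/31)^(1/4) ≈ 0.896.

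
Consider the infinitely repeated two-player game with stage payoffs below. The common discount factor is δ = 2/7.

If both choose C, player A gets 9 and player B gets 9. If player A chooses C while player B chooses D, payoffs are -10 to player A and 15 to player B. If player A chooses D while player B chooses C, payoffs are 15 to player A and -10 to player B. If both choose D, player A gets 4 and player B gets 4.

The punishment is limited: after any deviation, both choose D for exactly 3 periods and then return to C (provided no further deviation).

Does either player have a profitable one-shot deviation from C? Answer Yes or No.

Yes

Comparing payoff streams over the 4 periods until play realigns: cooperate → 9(1+δ+…+δ^3); deviate → 15 + 4(δ+…+δ^3).
Cooperation is sustained iff (9−4)(δ+…+δ^3) ≥ 15−9.
δ+…+δ^3 = 2/7·(1−(2/7)^3)/(1−2/7) = 0.3907, and (15−9)/(9−4) = 1.2000.
0.3907 < 1.2000, so cooperation is not sustainable.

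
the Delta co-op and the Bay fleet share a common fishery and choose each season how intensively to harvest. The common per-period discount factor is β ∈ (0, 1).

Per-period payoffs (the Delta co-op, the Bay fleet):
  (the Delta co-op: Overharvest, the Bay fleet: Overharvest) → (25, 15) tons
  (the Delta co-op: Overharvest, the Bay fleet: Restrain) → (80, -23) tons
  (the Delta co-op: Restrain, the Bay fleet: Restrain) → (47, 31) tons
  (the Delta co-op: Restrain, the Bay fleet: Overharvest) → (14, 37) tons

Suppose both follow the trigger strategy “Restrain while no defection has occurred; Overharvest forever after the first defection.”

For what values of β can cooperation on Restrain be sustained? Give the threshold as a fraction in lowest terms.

3/5

the Delta co-op's threshold: (80−47)/(80−25) = 3/5.
the Bay fleet's threshold: (37−31)/(37−15) = 3/11.
3/5 > 3/11, so the Delta co-op binds and β* = 3/5.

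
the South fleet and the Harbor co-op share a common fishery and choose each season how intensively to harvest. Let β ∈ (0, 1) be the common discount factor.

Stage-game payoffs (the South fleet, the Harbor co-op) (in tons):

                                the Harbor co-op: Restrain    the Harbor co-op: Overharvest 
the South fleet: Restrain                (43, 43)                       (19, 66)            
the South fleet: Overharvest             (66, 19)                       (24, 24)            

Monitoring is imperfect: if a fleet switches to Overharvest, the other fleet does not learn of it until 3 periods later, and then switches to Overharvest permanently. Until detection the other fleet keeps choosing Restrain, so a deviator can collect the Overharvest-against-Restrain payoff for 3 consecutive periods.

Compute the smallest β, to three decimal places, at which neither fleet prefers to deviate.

The best deviation is to choose Overharvest for all 3 undetected periods, earning 66 each, then 24 forever once detected.
Deviation value: 66(1−β^3)/(1−β) + 24β^3/(1−β); cooperation value: 43/(1−β).
IC: 43 ≥ 66(1−β^3) + 24β^3 = 66 − 42β^3.
So β^3 ≥ 23/42, giving β ≥ (23/42)^(1/3) ≈ 0.818.

0.818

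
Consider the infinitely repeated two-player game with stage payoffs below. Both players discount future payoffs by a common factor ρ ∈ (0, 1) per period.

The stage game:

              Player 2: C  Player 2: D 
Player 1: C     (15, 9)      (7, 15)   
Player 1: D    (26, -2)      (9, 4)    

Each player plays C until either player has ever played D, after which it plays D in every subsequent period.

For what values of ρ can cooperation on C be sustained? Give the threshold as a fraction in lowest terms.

11/17

Player 1's threshold: (26−15)/(26−9) = 11/17.
Player 2's threshold: (15−9)/(15−4) = 6/11.
11/17 > 6/11, so Player 1 binds and ρ* = 11/17.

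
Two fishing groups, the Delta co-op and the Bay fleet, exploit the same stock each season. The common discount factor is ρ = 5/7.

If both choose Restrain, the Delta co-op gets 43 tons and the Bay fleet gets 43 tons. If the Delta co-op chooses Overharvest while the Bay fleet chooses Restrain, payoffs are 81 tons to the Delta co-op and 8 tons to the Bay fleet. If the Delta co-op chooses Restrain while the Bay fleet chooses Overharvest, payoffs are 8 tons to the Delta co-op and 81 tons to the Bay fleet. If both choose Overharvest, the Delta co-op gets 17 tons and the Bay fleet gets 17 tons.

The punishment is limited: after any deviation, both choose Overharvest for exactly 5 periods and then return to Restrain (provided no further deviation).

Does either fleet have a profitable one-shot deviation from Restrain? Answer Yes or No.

IC: ρ+…+ρ^5 ≥ (81−43)/(43−17) = 19/13.
At ρ = 5/7: partial sum = 2.0352 ≥ 1.4615. Cooperation sustainable.

No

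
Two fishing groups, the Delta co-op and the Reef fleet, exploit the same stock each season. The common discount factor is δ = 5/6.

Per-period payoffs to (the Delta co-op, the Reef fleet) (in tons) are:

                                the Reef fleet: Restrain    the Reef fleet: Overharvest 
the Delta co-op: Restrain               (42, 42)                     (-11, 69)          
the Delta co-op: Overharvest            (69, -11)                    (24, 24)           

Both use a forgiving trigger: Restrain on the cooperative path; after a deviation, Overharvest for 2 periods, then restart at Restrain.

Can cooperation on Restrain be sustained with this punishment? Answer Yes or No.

Yes

A one-shot deviation gives 69 now, then 24 for 2 periods, then back to 42.
Gain from deviating: (69−42) today; loss: (42−24) in each of the next 2 periods.
No-deviation condition: (42−24)(δ+…+δ^2) ≥ 69−42, i.e. δ+…+δ^2 ≥ 3/2.
At δ = 5/6: δ+…+δ^2 = 1.5278 ≥ 1.5000.
So cooperation is sustainable.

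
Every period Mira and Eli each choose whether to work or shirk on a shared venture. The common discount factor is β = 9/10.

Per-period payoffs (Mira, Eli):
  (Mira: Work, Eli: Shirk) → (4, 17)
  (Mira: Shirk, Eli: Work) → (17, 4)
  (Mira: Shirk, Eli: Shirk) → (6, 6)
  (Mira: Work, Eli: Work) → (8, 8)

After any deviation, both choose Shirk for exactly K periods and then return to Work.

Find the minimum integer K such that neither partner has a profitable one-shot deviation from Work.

7

Need Σ_{k=1}^{K} β^k ≥ (17−8)/(8−6) = 4.5000 at β = 9/10.
At K = 6 the sum is 4.2170 < 4.5000; at K = 7 it is 4.6953 ≥ 4.5000.
So the minimum punishment length is K = 7.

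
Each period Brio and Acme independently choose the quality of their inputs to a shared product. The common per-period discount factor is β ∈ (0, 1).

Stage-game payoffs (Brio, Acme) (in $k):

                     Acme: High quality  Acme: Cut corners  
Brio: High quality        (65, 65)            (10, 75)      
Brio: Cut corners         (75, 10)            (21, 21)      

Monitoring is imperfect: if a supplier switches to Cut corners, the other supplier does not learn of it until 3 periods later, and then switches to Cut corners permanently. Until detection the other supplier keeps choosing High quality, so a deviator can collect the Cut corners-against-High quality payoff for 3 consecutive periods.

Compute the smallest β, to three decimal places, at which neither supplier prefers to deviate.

Deviating for the 3 undetected periods gains 75−65 = 10 per period over cooperation, then loses 65−21 = 44 per period forever once punishment starts.
Gain: 10(1 + β + … + β^2); loss: 44·β^3/(1−β).
No profitable deviation ⇔ 10(1−β^3) ≤ 44·β^3, i.e. β^3 ≥ 10/(10+44) = 5/27.
Hence β ≥ (5/27)^(1/3) ≈ 0.570.

0.570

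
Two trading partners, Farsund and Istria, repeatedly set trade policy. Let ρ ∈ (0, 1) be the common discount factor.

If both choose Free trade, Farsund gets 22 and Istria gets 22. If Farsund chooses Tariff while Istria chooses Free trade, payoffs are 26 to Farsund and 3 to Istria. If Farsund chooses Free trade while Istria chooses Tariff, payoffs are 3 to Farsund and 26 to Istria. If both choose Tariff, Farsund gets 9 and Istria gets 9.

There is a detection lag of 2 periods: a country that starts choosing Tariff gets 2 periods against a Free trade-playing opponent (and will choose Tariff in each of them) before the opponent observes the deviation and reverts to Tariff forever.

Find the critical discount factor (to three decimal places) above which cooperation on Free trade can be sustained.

0.485

The best deviation is to choose Tariff for all 2 undetected periods, earning 26 each, then 9 forever once detected.
Deviation value: 26(1−ρ^2)/(1−ρ) + 9ρ^2/(1−ρ); cooperation value: 22/(1−ρ).
IC: 22 ≥ 26(1−ρ^2) + 9ρ^2 = 26 − 17ρ^2.
So ρ^2 ≥ 4/17, giving ρ ≥ (4/17)^(1/2) ≈ 0.485.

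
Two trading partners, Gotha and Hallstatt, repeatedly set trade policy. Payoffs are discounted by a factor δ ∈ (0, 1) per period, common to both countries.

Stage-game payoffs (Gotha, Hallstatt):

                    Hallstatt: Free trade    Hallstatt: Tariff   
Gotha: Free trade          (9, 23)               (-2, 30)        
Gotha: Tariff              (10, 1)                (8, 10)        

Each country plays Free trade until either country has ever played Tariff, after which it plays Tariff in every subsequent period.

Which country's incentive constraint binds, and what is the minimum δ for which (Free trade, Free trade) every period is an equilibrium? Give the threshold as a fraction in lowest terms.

For Gotha: deviation gain 10−9 = 1, per-period punishment loss 9−8 = 1. IC gives δ ≥ 1/2.
For Hallstatt: gain 7, loss 13 per period, so δ ≥ 7/20.
The tighter constraint is Gotha's, so cooperation needs δ ≥ 1/2.

Gotha; δ ≥ 1/2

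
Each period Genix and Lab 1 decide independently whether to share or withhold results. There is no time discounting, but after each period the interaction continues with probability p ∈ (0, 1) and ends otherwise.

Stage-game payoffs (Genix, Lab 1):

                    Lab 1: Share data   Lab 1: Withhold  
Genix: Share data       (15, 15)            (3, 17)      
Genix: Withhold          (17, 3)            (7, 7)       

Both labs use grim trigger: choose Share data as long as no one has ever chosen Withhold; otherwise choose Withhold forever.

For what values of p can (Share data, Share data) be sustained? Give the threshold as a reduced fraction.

1/5

With no time discounting, the continuation probability p plays the role of the discount factor.
Grim-trigger IC: 15/(1−p) ≥ 17 + 7p/(1−p) ⇒ p ≥ (17−15)/(17−7) = 1/5.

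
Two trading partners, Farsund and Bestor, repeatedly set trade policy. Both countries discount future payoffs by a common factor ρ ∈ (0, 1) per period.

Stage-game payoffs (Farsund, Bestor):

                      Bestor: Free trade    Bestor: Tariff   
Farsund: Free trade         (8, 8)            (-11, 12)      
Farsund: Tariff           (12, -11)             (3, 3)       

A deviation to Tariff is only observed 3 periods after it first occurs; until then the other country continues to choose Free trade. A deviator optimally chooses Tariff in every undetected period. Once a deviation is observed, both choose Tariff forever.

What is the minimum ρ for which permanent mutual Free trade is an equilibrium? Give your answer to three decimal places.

The best deviation is to choose Tariff for all 3 undetected periods, earning 12 each, then 3 forever once detected.
Deviation value: 12(1−ρ^3)/(1−ρ) + 3ρ^3/(1−ρ); cooperation value: 8/(1−ρ).
IC: 8 ≥ 12(1−ρ^3) + 3ρ^3 = 12 − 9ρ^3.
So ρ^3 ≥ 4/9, giving ρ ≥ (4/9)^(1/3) ≈ 0.763.

0.763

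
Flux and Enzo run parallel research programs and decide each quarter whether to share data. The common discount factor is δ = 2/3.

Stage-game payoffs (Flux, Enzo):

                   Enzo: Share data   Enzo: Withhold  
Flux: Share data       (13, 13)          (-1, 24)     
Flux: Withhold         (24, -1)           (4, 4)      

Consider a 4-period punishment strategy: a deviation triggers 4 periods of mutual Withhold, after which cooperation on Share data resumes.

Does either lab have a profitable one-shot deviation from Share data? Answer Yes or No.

A one-shot deviation gives 24 now, then 4 for 4 periods, then back to 13.
Gain from deviating: (24−13) today; loss: (13−4) in each of the next 4 periods.
No-deviation condition: (13−4)(δ+…+δ^4) ≥ 24−13, i.e. δ+…+δ^4 ≥ 11/9.
At δ = 2/3: δ+…+δ^4 = 1.6049 ≥ 1.2222.
So cooperation is sustainable.

No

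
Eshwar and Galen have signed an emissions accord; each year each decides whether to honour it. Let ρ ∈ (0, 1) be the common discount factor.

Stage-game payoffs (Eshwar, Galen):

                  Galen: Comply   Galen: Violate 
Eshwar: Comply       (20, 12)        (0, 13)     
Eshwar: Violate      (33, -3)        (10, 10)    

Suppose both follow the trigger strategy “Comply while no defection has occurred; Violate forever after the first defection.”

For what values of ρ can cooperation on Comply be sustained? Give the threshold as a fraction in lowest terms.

13/23

Eshwar: cooperation gives 20 each period; deviation gives 33 once then 10 forever.
  20/(1−ρ) ≥ 33 + 10ρ/(1−ρ) ⇒ ρ ≥ 13/23.
Galen: cooperation gives 12 each period; deviation gives 13 once then 10 forever.
  ρ ≥ 1/3.
Both must hold, so the binding constraint is Eshwar's: ρ ≥ 13/23.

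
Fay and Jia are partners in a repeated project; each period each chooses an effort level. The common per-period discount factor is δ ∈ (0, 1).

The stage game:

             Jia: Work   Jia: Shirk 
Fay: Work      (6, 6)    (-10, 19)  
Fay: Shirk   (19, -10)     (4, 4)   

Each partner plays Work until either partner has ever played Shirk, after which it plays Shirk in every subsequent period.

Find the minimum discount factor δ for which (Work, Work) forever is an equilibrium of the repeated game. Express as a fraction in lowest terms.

6/(1−δ) ≥ 19 + 4δ/(1−δ)
6 ≥ 19 − 15δ
δ ≥ 13/15.

13/15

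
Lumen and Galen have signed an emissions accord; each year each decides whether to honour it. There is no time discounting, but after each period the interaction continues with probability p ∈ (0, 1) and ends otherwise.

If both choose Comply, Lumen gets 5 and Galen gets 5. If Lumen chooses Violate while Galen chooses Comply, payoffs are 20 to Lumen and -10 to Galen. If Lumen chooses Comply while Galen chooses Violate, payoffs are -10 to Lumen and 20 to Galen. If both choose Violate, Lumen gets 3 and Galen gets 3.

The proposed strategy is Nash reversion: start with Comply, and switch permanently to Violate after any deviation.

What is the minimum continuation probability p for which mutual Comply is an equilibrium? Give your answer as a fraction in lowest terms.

Expected cooperation value is 5 + p·5 + p²·5 + … = 5/(1−p); deviation gives 20 + p·3/(1−p).
5 ≥ 20(1−p) + 3p ⇒ 17p ≥ 15 ⇒ p ≥ 15/17.

15/17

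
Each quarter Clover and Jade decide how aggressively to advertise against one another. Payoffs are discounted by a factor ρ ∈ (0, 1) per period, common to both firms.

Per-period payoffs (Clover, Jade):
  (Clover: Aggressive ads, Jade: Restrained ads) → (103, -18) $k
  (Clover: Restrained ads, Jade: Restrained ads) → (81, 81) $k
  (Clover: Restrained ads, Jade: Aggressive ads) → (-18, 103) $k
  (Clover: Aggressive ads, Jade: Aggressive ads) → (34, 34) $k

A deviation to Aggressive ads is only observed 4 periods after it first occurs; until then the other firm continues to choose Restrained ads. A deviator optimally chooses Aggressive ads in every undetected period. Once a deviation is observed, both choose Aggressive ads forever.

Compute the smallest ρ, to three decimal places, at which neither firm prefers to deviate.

0.751

The best deviation is to choose Aggressive ads for all 4 undetected periods, earning 103 each, then 34 forever once detected.
Deviation value: 103(1−ρ^4)/(1−ρ) + 34ρ^4/(1−ρ); cooperation value: 81/(1−ρ).
IC: 81 ≥ 103(1−ρ^4) + 34ρ^4 = 103 − 69ρ^4.
So ρ^4 ≥ 22/69, giving ρ ≥ (22/69)^(1/4) ≈ 0.751.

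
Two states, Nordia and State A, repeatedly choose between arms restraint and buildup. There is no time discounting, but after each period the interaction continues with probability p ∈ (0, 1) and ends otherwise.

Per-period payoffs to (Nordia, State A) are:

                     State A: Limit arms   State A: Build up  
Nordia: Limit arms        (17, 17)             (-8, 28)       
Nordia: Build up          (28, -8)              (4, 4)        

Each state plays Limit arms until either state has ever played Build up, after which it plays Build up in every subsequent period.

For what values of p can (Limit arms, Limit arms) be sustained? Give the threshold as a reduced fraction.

11/24

Expected cooperation value is 17 + p·17 + p²·17 + … = 17/(1−p); deviation gives 28 + p·4/(1−p).
17 ≥ 28(1−p) + 4p ⇒ 24p ≥ 11 ⇒ p ≥ 11/24.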